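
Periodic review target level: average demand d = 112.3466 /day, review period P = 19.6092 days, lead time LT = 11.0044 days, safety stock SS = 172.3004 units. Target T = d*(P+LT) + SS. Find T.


P + LT = 30.6136
d*(P+LT) = 112.3466 * 30.6136 = 3439.3339
T = 3439.3339 + 172.3004 = 3611.6343

3611.6343 units


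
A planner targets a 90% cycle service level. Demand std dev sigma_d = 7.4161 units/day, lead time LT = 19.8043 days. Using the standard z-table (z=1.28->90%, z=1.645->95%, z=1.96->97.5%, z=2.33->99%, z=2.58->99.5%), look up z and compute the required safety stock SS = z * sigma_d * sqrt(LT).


From the table, SL = 90% corresponds to z = 1.28
sqrt(LT) = sqrt(19.8043) = 4.4502
SS = 1.28 * 7.4161 * 4.4502 = 42.2440

42.2440 units


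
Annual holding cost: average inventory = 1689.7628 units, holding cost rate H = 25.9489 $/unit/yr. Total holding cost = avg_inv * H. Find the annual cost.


Cost = 1689.7628 * 25.9489 = 43847.4859

43847.4859 $/yr


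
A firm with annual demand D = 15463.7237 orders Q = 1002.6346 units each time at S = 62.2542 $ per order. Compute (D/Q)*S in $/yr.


Number of orders = D/Q = 15.4231
Cost = 15.4231 * 62.2542 = 960.1521

960.1521 $/yr


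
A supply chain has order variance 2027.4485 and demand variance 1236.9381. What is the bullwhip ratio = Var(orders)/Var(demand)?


BW = 2027.4485 / 1236.9381 = 1.6391

1.6391


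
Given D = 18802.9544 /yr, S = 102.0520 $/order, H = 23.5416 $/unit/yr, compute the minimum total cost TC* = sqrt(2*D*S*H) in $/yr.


2*D*S*H = 90346968.5555
TC* = sqrt(90346968.5555) = 9505.1022

9505.1022 $/yr


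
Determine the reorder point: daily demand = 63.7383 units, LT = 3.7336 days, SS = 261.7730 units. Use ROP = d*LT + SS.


d*LT = 63.7383 * 3.7336 = 237.9733
ROP = 237.9733 + 261.7730 = 499.7463

499.7463 units


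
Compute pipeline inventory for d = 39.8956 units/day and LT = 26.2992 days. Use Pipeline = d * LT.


Pipeline = 39.8956 * 26.2992 = 1049.2224

1049.2224 units


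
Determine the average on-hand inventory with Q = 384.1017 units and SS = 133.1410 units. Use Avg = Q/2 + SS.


Q/2 = 192.0508
Avg = 192.0508 + 133.1410 = 325.1918

325.1918 units


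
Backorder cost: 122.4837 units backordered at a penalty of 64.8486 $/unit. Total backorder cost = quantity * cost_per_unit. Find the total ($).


Total = 122.4837 * 64.8486 = 7942.8965

7942.8965 $


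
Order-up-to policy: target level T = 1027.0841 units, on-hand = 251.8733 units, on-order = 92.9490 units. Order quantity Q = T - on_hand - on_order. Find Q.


Inventory position = OH + OO = 251.8733 + 92.9490 = 344.8223
Q = 1027.0841 - 344.8223 = 682.2618

682.2618 units


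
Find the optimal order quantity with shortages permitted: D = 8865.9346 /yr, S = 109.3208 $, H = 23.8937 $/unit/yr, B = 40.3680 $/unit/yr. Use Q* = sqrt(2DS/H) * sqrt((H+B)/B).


sqrt(2DS/H) = 284.8308
sqrt((H+B)/B) = 1.2617
Q* = 284.8308 * 1.2617 = 359.3722

359.3722 units


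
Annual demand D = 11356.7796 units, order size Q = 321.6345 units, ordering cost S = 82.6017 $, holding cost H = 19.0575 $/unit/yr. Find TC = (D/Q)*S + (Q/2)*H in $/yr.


Ordering cost = D*S/Q = 2916.6315
Holding cost = Q*H/2 = 3064.7747
TC = 2916.6315 + 3064.7747 = 5981.4062

5981.4062 $/yr


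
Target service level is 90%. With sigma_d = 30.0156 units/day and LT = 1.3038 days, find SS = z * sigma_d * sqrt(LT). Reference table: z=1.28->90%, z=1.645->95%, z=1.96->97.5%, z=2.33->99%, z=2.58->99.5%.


From the table, SL = 90% corresponds to z = 1.28
sqrt(LT) = sqrt(1.3038) = 1.1418
SS = 1.28 * 30.0156 * 1.1418 = 43.8695

43.8695 units


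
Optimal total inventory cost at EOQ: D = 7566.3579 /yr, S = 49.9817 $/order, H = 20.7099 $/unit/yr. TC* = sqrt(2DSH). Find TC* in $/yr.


2*D*S*H = 15664116.3817
TC* = sqrt(15664116.3817) = 3957.7919

3957.7919 $/yr


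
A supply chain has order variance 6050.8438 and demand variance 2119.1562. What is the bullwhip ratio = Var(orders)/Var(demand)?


BW = 6050.8438 / 2119.1562 = 2.8553

2.8553


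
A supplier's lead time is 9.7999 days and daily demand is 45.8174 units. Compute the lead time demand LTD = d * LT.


LTD = 45.8174 * 9.7999 = 449.0059

449.0059 units


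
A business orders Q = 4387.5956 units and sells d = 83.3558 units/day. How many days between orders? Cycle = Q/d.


Cycle = 4387.5956 / 83.3558 = 52.6370

52.6370 days


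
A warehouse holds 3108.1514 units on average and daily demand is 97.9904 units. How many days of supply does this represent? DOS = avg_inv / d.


DOS = 3108.1514 / 97.9904 = 31.7189

31.7189 days


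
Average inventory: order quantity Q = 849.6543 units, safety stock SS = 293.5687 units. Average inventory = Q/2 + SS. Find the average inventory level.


Q/2 = 424.8272
Avg = 424.8272 + 293.5687 = 718.3958

718.3958 units


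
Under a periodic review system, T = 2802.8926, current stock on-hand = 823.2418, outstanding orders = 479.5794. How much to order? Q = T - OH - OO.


Inventory position = OH + OO = 823.2418 + 479.5794 = 1302.8212
Q = 2802.8926 - 1302.8212 = 1500.0714

1500.0714 units


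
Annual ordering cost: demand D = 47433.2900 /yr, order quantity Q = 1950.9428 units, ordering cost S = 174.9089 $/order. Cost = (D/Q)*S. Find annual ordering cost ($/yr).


Number of orders = D/Q = 24.3130
Cost = 24.3130 * 174.9089 = 4252.5617

4252.5617 $/yr


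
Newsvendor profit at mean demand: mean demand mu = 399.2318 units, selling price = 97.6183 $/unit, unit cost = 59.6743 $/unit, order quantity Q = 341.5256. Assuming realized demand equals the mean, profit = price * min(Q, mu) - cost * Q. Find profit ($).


Sales at mu = min(341.5256, 399.2318) = 341.5256
Revenue = 97.6183 * 341.5256 = 33339.1485
Total cost = 59.6743 * 341.5256 = 20380.3011
Profit = 33339.1485 - 20380.3011 = 12958.8474

12958.8474 $


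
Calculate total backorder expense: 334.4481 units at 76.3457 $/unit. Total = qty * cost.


Total = 334.4481 * 76.3457 = 25533.6743

25533.6743 $


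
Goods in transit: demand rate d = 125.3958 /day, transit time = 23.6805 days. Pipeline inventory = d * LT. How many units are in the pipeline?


Pipeline = 125.3958 * 23.6805 = 2969.4352

2969.4352 units


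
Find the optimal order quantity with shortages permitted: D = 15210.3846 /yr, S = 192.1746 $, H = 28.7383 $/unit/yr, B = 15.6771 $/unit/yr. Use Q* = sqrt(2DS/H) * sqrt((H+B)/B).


sqrt(2DS/H) = 451.0270
sqrt((H+B)/B) = 1.6832
Q* = 451.0270 * 1.6832 = 759.1655

759.1655 units


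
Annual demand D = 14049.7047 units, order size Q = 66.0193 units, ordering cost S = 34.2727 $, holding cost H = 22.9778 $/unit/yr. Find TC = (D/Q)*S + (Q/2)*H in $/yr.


Ordering cost = D*S/Q = 7293.6447
Holding cost = Q*H/2 = 758.4891
TC = 7293.6447 + 758.4891 = 8052.1338

8052.1338 $/yr


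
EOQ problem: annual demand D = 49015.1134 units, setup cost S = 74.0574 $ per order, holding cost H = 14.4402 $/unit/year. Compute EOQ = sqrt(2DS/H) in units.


2*D*S = 2 * 49015.1134 * 74.0574 = 7259863.7182
2*D*S/H = 502753.6820
EOQ = sqrt(502753.6820) = 709.0513

709.0513 units


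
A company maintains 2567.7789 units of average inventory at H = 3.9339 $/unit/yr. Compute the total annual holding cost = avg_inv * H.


Cost = 2567.7789 * 3.9339 = 10101.3854

10101.3854 $/yr


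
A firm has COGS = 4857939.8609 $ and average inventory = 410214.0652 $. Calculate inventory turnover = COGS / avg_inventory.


Turnover = 4857939.8609 / 410214.0652 = 11.8425

11.8425


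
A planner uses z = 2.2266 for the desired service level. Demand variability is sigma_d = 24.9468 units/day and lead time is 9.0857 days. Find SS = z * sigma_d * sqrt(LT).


sqrt(LT) = sqrt(9.0857) = 3.0142
SS = 2.2266 * 24.9468 * 3.0142 = 167.4311

167.4311 units


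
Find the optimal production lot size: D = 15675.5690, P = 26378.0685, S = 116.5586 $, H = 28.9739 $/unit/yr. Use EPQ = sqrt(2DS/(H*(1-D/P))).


1 - D/P = 1 - 0.5943 = 0.4057
H*(1-D/P) = 11.7557
2DS = 3654244.7537
EPQ = sqrt(310848.2672) = 557.5377

557.5377 units


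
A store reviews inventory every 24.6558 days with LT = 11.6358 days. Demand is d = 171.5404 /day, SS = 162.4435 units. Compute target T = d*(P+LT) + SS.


P + LT = 36.2916
d*(P+LT) = 171.5404 * 36.2916 = 6225.4756
T = 6225.4756 + 162.4435 = 6387.9191

6387.9191 units


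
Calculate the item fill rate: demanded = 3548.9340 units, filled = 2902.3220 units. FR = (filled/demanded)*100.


FR = 2902.3220 / 3548.9340 * 100 = 81.7801

81.7801%


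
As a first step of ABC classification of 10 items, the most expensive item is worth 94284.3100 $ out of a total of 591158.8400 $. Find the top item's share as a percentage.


Top item = 94284.3100
Total = 591158.8400
Percentage = 94284.3100 / 591158.8400 * 100 = 15.9491

15.9491%


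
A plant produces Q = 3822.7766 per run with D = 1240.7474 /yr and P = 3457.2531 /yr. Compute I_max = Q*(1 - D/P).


D/P = 0.3589
1 - D/P = 0.6411
I_max = 3822.7766 * 0.6411 = 2450.8492

2450.8492 units


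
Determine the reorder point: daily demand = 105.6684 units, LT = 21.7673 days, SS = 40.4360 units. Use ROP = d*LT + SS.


d*LT = 105.6684 * 21.7673 = 2300.1158
ROP = 2300.1158 + 40.4360 = 2340.5518

2340.5518 units


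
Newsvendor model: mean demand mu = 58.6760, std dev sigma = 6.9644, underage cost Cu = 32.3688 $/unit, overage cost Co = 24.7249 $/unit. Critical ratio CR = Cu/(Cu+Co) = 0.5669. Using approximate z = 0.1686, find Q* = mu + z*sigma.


CR = Cu/(Cu+Co) = 32.3688/(32.3688+24.7249) = 0.5669
z = 0.1686
Q* = 58.6760 + 0.1686 * 6.9644 = 59.8502

59.8502 units


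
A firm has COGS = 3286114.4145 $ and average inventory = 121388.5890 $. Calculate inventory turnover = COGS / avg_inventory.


Turnover = 3286114.4145 / 121388.5890 = 27.0710

27.0710


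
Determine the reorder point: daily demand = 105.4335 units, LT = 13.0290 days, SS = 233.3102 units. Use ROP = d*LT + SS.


d*LT = 105.4335 * 13.0290 = 1373.6931
ROP = 1373.6931 + 233.3102 = 1607.0033

1607.0033 units


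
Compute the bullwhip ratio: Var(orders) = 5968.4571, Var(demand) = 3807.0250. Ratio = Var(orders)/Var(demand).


BW = 5968.4571 / 3807.0250 = 1.5677

1.5677


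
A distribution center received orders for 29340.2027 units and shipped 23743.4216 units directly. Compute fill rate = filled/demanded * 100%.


FR = 23743.4216 / 29340.2027 * 100 = 80.9245

80.9245%


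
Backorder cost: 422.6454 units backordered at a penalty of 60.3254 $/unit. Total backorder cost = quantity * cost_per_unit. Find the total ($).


Total = 422.6454 * 60.3254 = 25496.2528

25496.2528 $


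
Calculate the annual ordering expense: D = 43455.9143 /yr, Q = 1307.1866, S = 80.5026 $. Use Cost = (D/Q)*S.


Number of orders = D/Q = 33.2438
Cost = 33.2438 * 80.5026 = 2676.2163

2676.2163 $/yr


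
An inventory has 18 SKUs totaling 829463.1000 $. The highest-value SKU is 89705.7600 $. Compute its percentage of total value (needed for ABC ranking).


Top item = 89705.7600
Total = 829463.1000
Percentage = 89705.7600 / 829463.1000 * 100 = 10.8149

10.8149%


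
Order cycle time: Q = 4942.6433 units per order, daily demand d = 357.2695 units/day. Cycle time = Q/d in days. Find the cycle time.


Cycle = 4942.6433 / 357.2695 = 13.8345

13.8345 days


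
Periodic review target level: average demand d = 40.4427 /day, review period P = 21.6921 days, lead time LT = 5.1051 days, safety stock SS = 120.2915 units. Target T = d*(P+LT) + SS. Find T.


P + LT = 26.7972
d*(P+LT) = 40.4427 * 26.7972 = 1083.7511
T = 1083.7511 + 120.2915 = 1204.0426

1204.0426 units


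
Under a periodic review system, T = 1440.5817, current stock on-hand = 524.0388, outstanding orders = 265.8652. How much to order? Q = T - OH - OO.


Inventory position = OH + OO = 524.0388 + 265.8652 = 789.9040
Q = 1440.5817 - 789.9040 = 650.6777

650.6777 units


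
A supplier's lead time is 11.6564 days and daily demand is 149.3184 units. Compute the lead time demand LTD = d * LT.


LTD = 149.3184 * 11.6564 = 1740.5150

1740.5150 units


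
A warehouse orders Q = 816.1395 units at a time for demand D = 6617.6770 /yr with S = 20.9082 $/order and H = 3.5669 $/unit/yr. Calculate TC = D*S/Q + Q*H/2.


Ordering cost = D*S/Q = 169.5344
Holding cost = Q*H/2 = 1455.5440
TC = 169.5344 + 1455.5440 = 1625.0784

1625.0784 $/yr


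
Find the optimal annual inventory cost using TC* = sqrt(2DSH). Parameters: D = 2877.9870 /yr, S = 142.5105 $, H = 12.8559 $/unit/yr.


2*D*S*H = 10545524.2073
TC* = sqrt(10545524.2073) = 3247.3873

3247.3873 $/yr


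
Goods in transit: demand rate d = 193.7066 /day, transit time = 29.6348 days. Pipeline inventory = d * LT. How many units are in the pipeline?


Pipeline = 193.7066 * 29.6348 = 5740.4563

5740.4563 units


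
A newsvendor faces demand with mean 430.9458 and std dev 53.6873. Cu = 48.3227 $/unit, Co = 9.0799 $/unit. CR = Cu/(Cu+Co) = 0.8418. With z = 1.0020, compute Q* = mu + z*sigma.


CR = Cu/(Cu+Co) = 48.3227/(48.3227+9.0799) = 0.8418
z = 1.0020
Q* = 430.9458 + 1.0020 * 53.6873 = 484.7405

484.7405 units


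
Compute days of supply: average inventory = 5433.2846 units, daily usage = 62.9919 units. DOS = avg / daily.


DOS = 5433.2846 / 62.9919 = 86.2537

86.2537 days


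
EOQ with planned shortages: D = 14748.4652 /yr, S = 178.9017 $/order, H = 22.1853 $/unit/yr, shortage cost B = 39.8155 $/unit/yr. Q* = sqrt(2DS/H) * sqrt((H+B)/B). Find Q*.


sqrt(2DS/H) = 487.7115
sqrt((H+B)/B) = 1.2479
Q* = 487.7115 * 1.2479 = 608.6051

608.6051 units


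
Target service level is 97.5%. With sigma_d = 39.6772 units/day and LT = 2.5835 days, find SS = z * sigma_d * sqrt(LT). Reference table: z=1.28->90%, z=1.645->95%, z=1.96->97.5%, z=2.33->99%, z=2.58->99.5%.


From the table, SL = 97.5% corresponds to z = 1.96
sqrt(LT) = sqrt(2.5835) = 1.6073
SS = 1.96 * 39.6772 * 1.6073 = 124.9975

124.9975 units


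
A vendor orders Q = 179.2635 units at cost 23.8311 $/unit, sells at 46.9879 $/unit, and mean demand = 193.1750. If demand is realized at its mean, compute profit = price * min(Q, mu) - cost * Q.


Sales at mu = min(179.2635, 193.1750) = 179.2635
Revenue = 46.9879 * 179.2635 = 8423.2154
Total cost = 23.8311 * 179.2635 = 4272.0464
Profit = 8423.2154 - 4272.0464 = 4151.1690

4151.1690 $


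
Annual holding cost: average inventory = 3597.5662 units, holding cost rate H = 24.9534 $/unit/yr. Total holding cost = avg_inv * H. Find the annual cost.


Cost = 3597.5662 * 24.9534 = 89771.5084

89771.5084 $/yr


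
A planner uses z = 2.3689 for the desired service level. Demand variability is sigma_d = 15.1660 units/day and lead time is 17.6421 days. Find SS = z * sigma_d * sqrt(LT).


sqrt(LT) = sqrt(17.6421) = 4.2002
SS = 2.3689 * 15.1660 * 4.2002 = 150.9013

150.9013 units


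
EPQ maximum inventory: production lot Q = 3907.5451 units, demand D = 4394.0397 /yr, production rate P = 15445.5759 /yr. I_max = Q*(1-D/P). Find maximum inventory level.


D/P = 0.2845
1 - D/P = 0.7155
I_max = 3907.5451 * 0.7155 = 2795.9059

2795.9059 units


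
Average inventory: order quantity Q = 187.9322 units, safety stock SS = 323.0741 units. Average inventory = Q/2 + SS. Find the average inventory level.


Q/2 = 93.9661
Avg = 93.9661 + 323.0741 = 417.0402

417.0402 units


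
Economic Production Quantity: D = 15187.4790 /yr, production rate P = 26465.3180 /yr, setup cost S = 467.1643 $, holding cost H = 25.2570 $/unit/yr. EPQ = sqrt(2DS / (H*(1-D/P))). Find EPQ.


1 - D/P = 1 - 0.5739 = 0.4261
H*(1-D/P) = 10.7629
2DS = 14190095.9916
EPQ = sqrt(1318423.0750) = 1148.2261

1148.2261 units


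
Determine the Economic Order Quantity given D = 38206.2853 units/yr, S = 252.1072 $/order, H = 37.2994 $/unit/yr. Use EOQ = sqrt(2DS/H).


2*D*S = 2 * 38206.2853 * 252.1072 = 19264159.2188
2*D*S/H = 516473.7025
EOQ = sqrt(516473.7025) = 718.6610

718.6610 units


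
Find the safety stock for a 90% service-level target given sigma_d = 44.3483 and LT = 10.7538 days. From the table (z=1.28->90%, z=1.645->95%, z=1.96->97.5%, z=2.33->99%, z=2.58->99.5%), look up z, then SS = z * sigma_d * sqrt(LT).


From the table, SL = 90% corresponds to z = 1.28
sqrt(LT) = sqrt(10.7538) = 3.2793
SS = 1.28 * 44.3483 * 3.2793 = 186.1521

186.1521 units


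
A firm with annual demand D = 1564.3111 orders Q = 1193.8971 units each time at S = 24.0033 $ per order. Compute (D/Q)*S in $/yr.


Number of orders = D/Q = 1.3103
Cost = 1.3103 * 24.0033 = 31.4505

31.4505 $/yr


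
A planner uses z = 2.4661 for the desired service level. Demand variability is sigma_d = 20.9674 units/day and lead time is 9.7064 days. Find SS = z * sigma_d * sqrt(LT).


sqrt(LT) = sqrt(9.7064) = 3.1155
SS = 2.4661 * 20.9674 * 3.1155 = 161.0959

161.0959 units


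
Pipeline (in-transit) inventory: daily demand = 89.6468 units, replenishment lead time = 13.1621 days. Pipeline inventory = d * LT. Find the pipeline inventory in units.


Pipeline = 89.6468 * 13.1621 = 1179.9401

1179.9401 units


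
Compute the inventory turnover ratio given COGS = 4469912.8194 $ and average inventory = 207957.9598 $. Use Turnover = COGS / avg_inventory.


Turnover = 4469912.8194 / 207957.9598 = 21.4943

21.4943


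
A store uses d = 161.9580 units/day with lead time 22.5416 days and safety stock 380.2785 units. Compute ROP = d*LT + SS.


d*LT = 161.9580 * 22.5416 = 3650.7925
ROP = 3650.7925 + 380.2785 = 4031.0710

4031.0710 units


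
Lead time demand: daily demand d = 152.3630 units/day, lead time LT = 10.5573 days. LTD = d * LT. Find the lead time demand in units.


LTD = 152.3630 * 10.5573 = 1608.5419

1608.5419 units


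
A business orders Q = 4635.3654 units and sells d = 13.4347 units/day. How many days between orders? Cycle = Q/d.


Cycle = 4635.3654 / 13.4347 = 345.0293

345.0293 days


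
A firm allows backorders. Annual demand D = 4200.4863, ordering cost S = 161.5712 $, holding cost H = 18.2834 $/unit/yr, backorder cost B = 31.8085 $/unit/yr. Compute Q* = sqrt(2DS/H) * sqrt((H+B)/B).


sqrt(2DS/H) = 272.4697
sqrt((H+B)/B) = 1.2549
Q* = 272.4697 * 1.2549 = 341.9247

341.9247 units


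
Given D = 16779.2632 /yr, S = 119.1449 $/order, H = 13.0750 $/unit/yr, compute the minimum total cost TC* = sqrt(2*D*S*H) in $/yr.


2*D*S*H = 52278129.0824
TC* = sqrt(52278129.0824) = 7230.3616

7230.3616 $/yr


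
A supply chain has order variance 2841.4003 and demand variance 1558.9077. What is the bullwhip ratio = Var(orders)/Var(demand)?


BW = 2841.4003 / 1558.9077 = 1.8227

1.8227


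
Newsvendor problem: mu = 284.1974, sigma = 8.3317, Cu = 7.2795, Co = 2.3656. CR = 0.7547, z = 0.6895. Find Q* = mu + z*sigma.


CR = Cu/(Cu+Co) = 7.2795/(7.2795+2.3656) = 0.7547
z = 0.6895
Q* = 284.1974 + 0.6895 * 8.3317 = 289.9421

289.9421 units


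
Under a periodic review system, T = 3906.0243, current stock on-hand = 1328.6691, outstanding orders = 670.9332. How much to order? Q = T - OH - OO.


Inventory position = OH + OO = 1328.6691 + 670.9332 = 1999.6023
Q = 3906.0243 - 1999.6023 = 1906.4220

1906.4220 units


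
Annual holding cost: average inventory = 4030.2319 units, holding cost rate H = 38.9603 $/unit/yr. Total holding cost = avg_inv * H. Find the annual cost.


Cost = 4030.2319 * 38.9603 = 157019.0439

157019.0439 $/yr


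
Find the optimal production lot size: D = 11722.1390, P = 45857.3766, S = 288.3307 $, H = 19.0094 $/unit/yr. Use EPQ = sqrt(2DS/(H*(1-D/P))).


1 - D/P = 1 - 0.2556 = 0.7444
H*(1-D/P) = 14.1502
2DS = 6759705.0867
EPQ = sqrt(477711.4112) = 691.1667

691.1667 units


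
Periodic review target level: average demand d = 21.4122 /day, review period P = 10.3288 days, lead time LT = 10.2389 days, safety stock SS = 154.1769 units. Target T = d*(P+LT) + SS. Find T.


P + LT = 20.5677
d*(P+LT) = 21.4122 * 20.5677 = 440.3997
T = 440.3997 + 154.1769 = 594.5766

594.5766 units


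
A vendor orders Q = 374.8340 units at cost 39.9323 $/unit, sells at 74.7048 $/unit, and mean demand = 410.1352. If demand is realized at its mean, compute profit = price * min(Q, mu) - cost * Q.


Sales at mu = min(374.8340, 410.1352) = 374.8340
Revenue = 74.7048 * 374.8340 = 28001.8990
Total cost = 39.9323 * 374.8340 = 14967.9837
Profit = 28001.8990 - 14967.9837 = 13033.9153

13033.9153 $


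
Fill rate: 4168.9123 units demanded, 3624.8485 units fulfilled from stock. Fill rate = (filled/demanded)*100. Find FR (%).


FR = 3624.8485 / 4168.9123 * 100 = 86.9495

86.9495%


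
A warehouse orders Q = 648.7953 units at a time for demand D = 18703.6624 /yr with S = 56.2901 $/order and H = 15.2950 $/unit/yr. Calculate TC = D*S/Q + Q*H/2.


Ordering cost = D*S/Q = 1622.7476
Holding cost = Q*H/2 = 4961.6621
TC = 1622.7476 + 4961.6621 = 6584.4097

6584.4097 $/yr


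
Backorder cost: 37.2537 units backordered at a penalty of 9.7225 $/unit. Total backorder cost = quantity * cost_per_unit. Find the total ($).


Total = 37.2537 * 9.7225 = 362.1991

362.1991 $


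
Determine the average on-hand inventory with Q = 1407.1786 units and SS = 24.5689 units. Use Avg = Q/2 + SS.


Q/2 = 703.5893
Avg = 703.5893 + 24.5689 = 728.1582

728.1582 units


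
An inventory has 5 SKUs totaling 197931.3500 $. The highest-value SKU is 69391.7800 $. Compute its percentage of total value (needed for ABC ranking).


Top item = 69391.7800
Total = 197931.3500
Percentage = 69391.7800 / 197931.3500 * 100 = 35.0585

35.0585%


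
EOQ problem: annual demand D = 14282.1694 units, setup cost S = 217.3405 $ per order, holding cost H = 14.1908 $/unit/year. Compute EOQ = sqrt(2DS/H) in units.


2*D*S = 2 * 14282.1694 * 217.3405 = 6208187.6770
2*D*S/H = 437479.7529
EOQ = sqrt(437479.7529) = 661.4225

661.4225 units


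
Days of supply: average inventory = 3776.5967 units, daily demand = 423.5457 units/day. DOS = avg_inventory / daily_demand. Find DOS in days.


DOS = 3776.5967 / 423.5457 = 8.9166

8.9166 days


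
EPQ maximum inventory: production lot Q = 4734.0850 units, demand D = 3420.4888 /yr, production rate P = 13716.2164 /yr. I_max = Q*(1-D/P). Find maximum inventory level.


D/P = 0.2494
1 - D/P = 0.7506
I_max = 4734.0850 * 0.7506 = 3553.5200

3553.5200 units


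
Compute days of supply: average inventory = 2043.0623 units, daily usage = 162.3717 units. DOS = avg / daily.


DOS = 2043.0623 / 162.3717 = 12.5826

12.5826 days


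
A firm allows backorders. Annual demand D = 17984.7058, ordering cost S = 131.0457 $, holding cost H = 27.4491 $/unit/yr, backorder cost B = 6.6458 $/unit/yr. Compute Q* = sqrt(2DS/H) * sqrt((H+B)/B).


sqrt(2DS/H) = 414.3945
sqrt((H+B)/B) = 2.2650
Q* = 414.3945 * 2.2650 = 938.6098

938.6098 units


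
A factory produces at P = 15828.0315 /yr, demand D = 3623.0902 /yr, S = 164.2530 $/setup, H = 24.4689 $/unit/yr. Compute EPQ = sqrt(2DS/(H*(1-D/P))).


1 - D/P = 1 - 0.2289 = 0.7711
H*(1-D/P) = 18.8679
2DS = 1190206.8692
EPQ = sqrt(63081.0941) = 251.1595

251.1595 units


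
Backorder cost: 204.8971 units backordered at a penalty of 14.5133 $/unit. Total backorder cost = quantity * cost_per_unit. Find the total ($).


Total = 204.8971 * 14.5133 = 2973.7331

2973.7331 $


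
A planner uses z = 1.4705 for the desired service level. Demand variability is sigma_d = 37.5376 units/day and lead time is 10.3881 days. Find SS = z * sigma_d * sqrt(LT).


sqrt(LT) = sqrt(10.3881) = 3.2231
SS = 1.4705 * 37.5376 * 3.2231 = 177.9097

177.9097 units


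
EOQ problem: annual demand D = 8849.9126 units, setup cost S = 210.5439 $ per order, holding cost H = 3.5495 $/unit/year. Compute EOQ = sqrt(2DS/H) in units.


2*D*S = 2 * 8849.9126 * 210.5439 = 3726590.2269
2*D*S/H = 1049891.5980
EOQ = sqrt(1049891.5980) = 1024.6422

1024.6422 units


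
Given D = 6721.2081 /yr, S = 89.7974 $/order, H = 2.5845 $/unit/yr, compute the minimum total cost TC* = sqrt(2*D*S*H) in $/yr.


2*D*S*H = 3119734.5063
TC* = sqrt(3119734.5063) = 1766.2770

1766.2770 $/yr


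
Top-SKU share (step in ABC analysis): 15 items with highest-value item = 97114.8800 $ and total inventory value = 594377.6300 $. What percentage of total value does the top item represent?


Top item = 97114.8800
Total = 594377.6300
Percentage = 97114.8800 / 594377.6300 * 100 = 16.3389

16.3389%


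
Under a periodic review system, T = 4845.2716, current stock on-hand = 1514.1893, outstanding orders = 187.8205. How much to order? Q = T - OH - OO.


Inventory position = OH + OO = 1514.1893 + 187.8205 = 1702.0098
Q = 4845.2716 - 1702.0098 = 3143.2618

3143.2618 units


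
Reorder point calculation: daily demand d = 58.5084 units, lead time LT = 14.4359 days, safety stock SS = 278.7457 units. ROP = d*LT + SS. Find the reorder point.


d*LT = 58.5084 * 14.4359 = 844.6214
ROP = 844.6214 + 278.7457 = 1123.3671

1123.3671 units


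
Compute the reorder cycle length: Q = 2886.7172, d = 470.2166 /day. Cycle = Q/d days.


Cycle = 2886.7172 / 470.2166 = 6.1391

6.1391 days


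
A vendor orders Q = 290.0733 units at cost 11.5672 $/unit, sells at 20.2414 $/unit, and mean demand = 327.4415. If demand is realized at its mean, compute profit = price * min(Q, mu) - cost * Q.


Sales at mu = min(290.0733, 327.4415) = 290.0733
Revenue = 20.2414 * 290.0733 = 5871.4897
Total cost = 11.5672 * 290.0733 = 3355.3359
Profit = 5871.4897 - 3355.3359 = 2516.1538

2516.1538 $


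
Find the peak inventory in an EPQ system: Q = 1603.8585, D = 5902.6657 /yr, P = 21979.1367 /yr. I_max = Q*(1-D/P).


D/P = 0.2686
1 - D/P = 0.7314
I_max = 1603.8585 * 0.7314 = 1173.1300

1173.1300 units


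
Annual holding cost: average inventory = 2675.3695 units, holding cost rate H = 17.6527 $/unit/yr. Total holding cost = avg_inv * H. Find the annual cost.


Cost = 2675.3695 * 17.6527 = 47227.4952

47227.4952 $/yr


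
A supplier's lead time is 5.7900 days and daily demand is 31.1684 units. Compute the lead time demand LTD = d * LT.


LTD = 31.1684 * 5.7900 = 180.4650

180.4650 units


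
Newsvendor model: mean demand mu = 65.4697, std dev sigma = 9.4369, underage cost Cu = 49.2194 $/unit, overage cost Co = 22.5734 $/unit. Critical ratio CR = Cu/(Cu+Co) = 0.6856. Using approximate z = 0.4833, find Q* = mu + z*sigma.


CR = Cu/(Cu+Co) = 49.2194/(49.2194+22.5734) = 0.6856
z = 0.4833
Q* = 65.4697 + 0.4833 * 9.4369 = 70.0306

70.0306 units


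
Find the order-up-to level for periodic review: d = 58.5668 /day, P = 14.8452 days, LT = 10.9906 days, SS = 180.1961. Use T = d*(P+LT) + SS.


P + LT = 25.8358
d*(P+LT) = 58.5668 * 25.8358 = 1513.1201
T = 1513.1201 + 180.1961 = 1693.3162

1693.3162 units


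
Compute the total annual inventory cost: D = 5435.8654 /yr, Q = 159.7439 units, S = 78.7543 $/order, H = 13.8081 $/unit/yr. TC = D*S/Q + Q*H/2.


Ordering cost = D*S/Q = 2679.9006
Holding cost = Q*H/2 = 1102.8799
TC = 2679.9006 + 1102.8799 = 3782.7805

3782.7805 $/yr


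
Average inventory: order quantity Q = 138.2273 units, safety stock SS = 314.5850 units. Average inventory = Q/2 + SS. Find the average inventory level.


Q/2 = 69.1137
Avg = 69.1137 + 314.5850 = 383.6986

383.6986 units


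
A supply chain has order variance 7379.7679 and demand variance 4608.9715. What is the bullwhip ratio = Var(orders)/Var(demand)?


BW = 7379.7679 / 4608.9715 = 1.6012

1.6012


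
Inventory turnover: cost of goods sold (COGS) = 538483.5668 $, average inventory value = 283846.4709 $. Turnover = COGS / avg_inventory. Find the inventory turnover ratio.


Turnover = 538483.5668 / 283846.4709 = 1.8971

1.8971


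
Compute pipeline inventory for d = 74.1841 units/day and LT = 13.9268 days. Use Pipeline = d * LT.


Pipeline = 74.1841 * 13.9268 = 1033.1471

1033.1471 units


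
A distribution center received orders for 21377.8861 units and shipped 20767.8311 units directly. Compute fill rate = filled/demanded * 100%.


FR = 20767.8311 / 21377.8861 * 100 = 97.1463

97.1463%


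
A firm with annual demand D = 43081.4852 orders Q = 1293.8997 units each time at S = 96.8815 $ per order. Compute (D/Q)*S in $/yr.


Number of orders = D/Q = 33.2958
Cost = 33.2958 * 96.8815 = 3225.7515

3225.7515 $/yr


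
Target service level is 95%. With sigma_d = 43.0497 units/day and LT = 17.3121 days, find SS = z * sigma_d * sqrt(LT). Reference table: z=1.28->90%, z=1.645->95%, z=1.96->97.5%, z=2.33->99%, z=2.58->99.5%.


From the table, SL = 95% corresponds to z = 1.645
sqrt(LT) = sqrt(17.3121) = 4.1608
SS = 1.645 * 43.0497 * 4.1608 = 294.6530

294.6530 units


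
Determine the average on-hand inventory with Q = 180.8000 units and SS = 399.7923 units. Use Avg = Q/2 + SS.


Q/2 = 90.4000
Avg = 90.4000 + 399.7923 = 490.1923

490.1923 units


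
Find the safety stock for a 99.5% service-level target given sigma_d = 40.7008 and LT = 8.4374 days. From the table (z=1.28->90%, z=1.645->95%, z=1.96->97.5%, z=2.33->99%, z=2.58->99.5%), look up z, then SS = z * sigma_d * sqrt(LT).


From the table, SL = 99.5% corresponds to z = 2.58
sqrt(LT) = sqrt(8.4374) = 2.9047
SS = 2.58 * 40.7008 * 2.9047 = 305.0191

305.0191 units


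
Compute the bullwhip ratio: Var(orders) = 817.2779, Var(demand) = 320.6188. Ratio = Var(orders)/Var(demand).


BW = 817.2779 / 320.6188 = 2.5491

2.5491


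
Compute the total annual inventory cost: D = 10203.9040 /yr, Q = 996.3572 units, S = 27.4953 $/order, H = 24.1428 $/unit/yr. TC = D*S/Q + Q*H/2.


Ordering cost = D*S/Q = 281.5852
Holding cost = Q*H/2 = 12027.4263
TC = 281.5852 + 12027.4263 = 12309.0115

12309.0115 $/yr


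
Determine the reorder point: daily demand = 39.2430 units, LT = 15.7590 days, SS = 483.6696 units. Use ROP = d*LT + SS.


d*LT = 39.2430 * 15.7590 = 618.4304
ROP = 618.4304 + 483.6696 = 1102.1000

1102.1000 units


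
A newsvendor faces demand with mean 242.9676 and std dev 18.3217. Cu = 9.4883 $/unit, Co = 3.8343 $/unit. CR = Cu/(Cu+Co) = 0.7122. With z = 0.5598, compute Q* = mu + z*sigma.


CR = Cu/(Cu+Co) = 9.4883/(9.4883+3.8343) = 0.7122
z = 0.5598
Q* = 242.9676 + 0.5598 * 18.3217 = 253.2241

253.2241 units


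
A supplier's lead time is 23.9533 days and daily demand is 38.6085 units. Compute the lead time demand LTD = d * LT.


LTD = 38.6085 * 23.9533 = 924.8010

924.8010 units


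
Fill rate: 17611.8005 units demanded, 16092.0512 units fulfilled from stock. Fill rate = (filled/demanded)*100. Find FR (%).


FR = 16092.0512 / 17611.8005 * 100 = 91.3708

91.3708%


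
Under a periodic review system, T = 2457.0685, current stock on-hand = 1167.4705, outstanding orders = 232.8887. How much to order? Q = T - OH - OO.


Inventory position = OH + OO = 1167.4705 + 232.8887 = 1400.3592
Q = 2457.0685 - 1400.3592 = 1056.7093

1056.7093 units


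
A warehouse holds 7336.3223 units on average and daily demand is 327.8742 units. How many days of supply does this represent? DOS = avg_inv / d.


DOS = 7336.3223 / 327.8742 = 22.3754

22.3754 days


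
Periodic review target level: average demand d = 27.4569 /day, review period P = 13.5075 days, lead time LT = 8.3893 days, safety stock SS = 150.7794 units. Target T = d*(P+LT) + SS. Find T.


P + LT = 21.8968
d*(P+LT) = 27.4569 * 21.8968 = 601.2182
T = 601.2182 + 150.7794 = 751.9976

751.9976 units


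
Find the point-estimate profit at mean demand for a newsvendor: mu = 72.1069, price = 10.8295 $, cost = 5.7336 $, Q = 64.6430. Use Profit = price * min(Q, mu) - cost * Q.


Sales at mu = min(64.6430, 72.1069) = 64.6430
Revenue = 10.8295 * 64.6430 = 700.0514
Total cost = 5.7336 * 64.6430 = 370.6371
Profit = 700.0514 - 370.6371 = 329.4143

329.4143 $


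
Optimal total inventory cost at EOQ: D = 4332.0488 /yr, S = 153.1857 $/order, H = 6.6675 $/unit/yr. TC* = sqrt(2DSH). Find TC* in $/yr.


2*D*S*H = 8849211.7180
TC* = sqrt(8849211.7180) = 2974.7625

2974.7625 $/yr


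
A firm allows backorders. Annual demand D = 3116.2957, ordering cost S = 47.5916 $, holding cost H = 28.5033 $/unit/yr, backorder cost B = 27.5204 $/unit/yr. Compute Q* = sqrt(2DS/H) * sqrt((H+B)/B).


sqrt(2DS/H) = 102.0122
sqrt((H+B)/B) = 1.4268
Q* = 102.0122 * 1.4268 = 145.5494

145.5494 units


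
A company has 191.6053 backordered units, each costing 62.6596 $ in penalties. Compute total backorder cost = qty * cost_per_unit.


Total = 191.6053 * 62.6596 = 12005.9115

12005.9115 $


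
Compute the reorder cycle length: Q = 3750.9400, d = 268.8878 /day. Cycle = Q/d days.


Cycle = 3750.9400 / 268.8878 = 13.9498

13.9498 days


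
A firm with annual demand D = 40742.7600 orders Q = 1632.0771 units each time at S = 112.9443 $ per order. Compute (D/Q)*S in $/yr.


Number of orders = D/Q = 24.9637
Cost = 24.9637 * 112.9443 = 2819.5129

2819.5129 $/yr


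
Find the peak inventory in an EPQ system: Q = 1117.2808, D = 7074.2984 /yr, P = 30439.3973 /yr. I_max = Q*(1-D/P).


D/P = 0.2324
1 - D/P = 0.7676
I_max = 1117.2808 * 0.7676 = 857.6180

857.6180 units


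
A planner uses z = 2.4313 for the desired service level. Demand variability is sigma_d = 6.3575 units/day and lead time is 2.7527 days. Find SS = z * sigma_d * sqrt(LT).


sqrt(LT) = sqrt(2.7527) = 1.6591
SS = 2.4313 * 6.3575 * 1.6591 = 25.6451

25.6451 units


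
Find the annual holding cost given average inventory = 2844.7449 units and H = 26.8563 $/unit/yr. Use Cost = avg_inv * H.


Cost = 2844.7449 * 26.8563 = 76399.3225

76399.3225 $/yr


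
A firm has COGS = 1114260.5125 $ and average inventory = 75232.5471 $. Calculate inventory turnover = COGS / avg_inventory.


Turnover = 1114260.5125 / 75232.5471 = 14.8109

14.8109


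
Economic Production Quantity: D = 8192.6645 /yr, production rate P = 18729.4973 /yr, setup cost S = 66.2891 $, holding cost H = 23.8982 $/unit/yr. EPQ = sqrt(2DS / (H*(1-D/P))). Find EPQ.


1 - D/P = 1 - 0.4374 = 0.5626
H*(1-D/P) = 13.4446
2DS = 1086168.7126
EPQ = sqrt(80788.2368) = 284.2327

284.2327 units


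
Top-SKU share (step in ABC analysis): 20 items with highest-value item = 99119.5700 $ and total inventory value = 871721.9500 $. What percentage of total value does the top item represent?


Top item = 99119.5700
Total = 871721.9500
Percentage = 99119.5700 / 871721.9500 * 100 = 11.3705

11.3705%


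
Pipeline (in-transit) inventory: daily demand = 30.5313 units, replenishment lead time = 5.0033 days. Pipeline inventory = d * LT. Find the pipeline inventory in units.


Pipeline = 30.5313 * 5.0033 = 152.7573

152.7573 units


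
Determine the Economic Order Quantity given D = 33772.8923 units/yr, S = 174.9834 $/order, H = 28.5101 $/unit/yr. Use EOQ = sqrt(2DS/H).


2*D*S = 2 * 33772.8923 * 174.9834 = 11819391.0450
2*D*S/H = 414568.5580
EOQ = sqrt(414568.5580) = 643.8700

643.8700 units


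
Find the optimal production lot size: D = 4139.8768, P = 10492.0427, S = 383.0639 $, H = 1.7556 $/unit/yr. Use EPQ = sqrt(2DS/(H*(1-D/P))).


1 - D/P = 1 - 0.3946 = 0.6054
H*(1-D/P) = 1.0629
2DS = 3171674.7051
EPQ = sqrt(2984016.9365) = 1727.4307

1727.4307 units


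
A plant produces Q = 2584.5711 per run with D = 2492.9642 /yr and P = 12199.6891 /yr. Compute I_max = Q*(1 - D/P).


D/P = 0.2043
1 - D/P = 0.7957
I_max = 2584.5711 * 0.7957 = 2056.4230

2056.4230 units


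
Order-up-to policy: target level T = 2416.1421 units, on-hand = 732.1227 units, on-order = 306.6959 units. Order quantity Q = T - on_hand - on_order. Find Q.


Inventory position = OH + OO = 732.1227 + 306.6959 = 1038.8186
Q = 2416.1421 - 1038.8186 = 1377.3235

1377.3235 units


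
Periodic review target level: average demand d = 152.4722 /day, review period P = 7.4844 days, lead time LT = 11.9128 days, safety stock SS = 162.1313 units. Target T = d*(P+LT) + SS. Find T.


P + LT = 19.3972
d*(P+LT) = 152.4722 * 19.3972 = 2957.5338
T = 2957.5338 + 162.1313 = 3119.6651

3119.6651 units


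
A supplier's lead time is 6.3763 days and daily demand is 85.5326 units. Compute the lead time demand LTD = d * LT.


LTD = 85.5326 * 6.3763 = 545.3815

545.3815 units


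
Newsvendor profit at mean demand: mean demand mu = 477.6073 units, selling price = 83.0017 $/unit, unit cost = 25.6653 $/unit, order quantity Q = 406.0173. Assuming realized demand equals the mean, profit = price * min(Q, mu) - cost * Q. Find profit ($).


Sales at mu = min(406.0173, 477.6073) = 406.0173
Revenue = 83.0017 * 406.0173 = 33700.1261
Total cost = 25.6653 * 406.0173 = 10420.5558
Profit = 33700.1261 - 10420.5558 = 23279.5703

23279.5703 $


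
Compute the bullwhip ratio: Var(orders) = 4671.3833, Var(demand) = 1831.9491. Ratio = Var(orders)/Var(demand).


BW = 4671.3833 / 1831.9491 = 2.5500

2.5500


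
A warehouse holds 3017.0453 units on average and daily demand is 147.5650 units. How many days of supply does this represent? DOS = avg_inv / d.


DOS = 3017.0453 / 147.5650 = 20.4455

20.4455 days


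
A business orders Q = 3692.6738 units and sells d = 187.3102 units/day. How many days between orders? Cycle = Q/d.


Cycle = 3692.6738 / 187.3102 = 19.7142

19.7142 days


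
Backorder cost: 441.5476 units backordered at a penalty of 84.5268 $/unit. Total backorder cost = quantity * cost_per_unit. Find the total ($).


Total = 441.5476 * 84.5268 = 37322.6057

37322.6057 $


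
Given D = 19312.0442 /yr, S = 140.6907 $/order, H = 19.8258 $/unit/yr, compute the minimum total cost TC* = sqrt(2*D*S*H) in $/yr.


2*D*S*H = 107734389.1613
TC* = sqrt(107734389.1613) = 10379.5178

10379.5178 $/yr


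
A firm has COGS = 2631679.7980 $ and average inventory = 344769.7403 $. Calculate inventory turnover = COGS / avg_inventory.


Turnover = 2631679.7980 / 344769.7403 = 7.6332

7.6332


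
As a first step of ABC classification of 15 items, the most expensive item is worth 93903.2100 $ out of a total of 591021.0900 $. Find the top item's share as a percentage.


Top item = 93903.2100
Total = 591021.0900
Percentage = 93903.2100 / 591021.0900 * 100 = 15.8883

15.8883%


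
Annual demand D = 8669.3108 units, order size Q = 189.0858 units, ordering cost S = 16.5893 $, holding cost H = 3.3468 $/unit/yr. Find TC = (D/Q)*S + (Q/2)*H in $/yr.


Ordering cost = D*S/Q = 760.5954
Holding cost = Q*H/2 = 316.4162
TC = 760.5954 + 316.4162 = 1077.0116

1077.0116 $/yr


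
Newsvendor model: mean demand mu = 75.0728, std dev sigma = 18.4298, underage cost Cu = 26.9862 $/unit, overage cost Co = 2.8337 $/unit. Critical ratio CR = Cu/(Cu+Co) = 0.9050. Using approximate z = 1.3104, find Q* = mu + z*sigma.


CR = Cu/(Cu+Co) = 26.9862/(26.9862+2.8337) = 0.9050
z = 1.3104
Q* = 75.0728 + 1.3104 * 18.4298 = 99.2232

99.2232 units


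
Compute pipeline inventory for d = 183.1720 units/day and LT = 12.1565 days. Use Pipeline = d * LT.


Pipeline = 183.1720 * 12.1565 = 2226.7304

2226.7304 units


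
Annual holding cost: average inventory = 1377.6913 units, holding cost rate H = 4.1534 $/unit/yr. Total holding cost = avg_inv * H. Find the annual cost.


Cost = 1377.6913 * 4.1534 = 5722.1030

5722.1030 $/yr


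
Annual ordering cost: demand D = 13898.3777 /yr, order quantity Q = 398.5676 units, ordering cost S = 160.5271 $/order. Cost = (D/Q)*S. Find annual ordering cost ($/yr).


Number of orders = D/Q = 34.8708
Cost = 34.8708 * 160.5271 = 5597.7111

5597.7111 $/yr


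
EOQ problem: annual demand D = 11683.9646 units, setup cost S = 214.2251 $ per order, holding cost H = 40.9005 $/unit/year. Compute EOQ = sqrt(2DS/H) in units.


2*D*S = 2 * 11683.9646 * 214.2251 = 5005996.9697
2*D*S/H = 122394.5177
EOQ = sqrt(122394.5177) = 349.8493

349.8493 units


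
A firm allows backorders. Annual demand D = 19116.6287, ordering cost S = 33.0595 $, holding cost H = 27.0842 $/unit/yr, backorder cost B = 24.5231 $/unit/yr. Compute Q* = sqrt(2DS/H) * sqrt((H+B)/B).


sqrt(2DS/H) = 216.0284
sqrt((H+B)/B) = 1.4507
Q* = 216.0284 * 1.4507 = 313.3853

313.3853 units
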